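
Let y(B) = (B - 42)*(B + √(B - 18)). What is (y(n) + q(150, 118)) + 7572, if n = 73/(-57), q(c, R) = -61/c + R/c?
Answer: 1239137681/162450 - 2467*I*√62643/3249 ≈ 7627.8 - 190.04*I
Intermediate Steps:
n = -73/57 (n = 73*(-1/57) = -73/57 ≈ -1.2807)
y(B) = (-42 + B)*(B + √(-18 + B))
(y(n) + q(150, 118)) + 7572 = (((-73/57)² - 42*(-73/57) - 42*√(-18 - 73/57) - 73*√(-18 - 73/57)/57) + (-61 + 118)/150) + 7572 = ((5329/3249 + 1022/19 - 14*I*√62643/19 - 73*I*√62643/3249) + (1/150)*57) + 7572 = ((5329/3249 + 1022/19 - 14*I*√62643/19 - 73*I*√62643/3249) + 19/50) + 7572 = ((180091/3249 - 2467*I*√62643/3249) + 19/50) + 7572 = (9066281/162450 - 2467*I*√62643/3249) + 7572 = 1239137681/162450 - 2467*I*√62643/3249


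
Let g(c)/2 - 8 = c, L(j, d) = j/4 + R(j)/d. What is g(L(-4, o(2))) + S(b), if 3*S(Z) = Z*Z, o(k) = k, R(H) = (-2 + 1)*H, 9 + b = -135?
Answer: 6930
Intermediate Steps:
b = -144 (b = -9 - 135 = -144)
R(H) = -H
L(j, d) = j/4 - j/d (L(j, d) = j/4 + (-j)/d = j*(¼) - j/d = j/4 - j/d)
S(Z) = Z²/3 (S(Z) = (Z*Z)/3 = Z²/3)
g(c) = 16 + 2*c
g(L(-4, o(2))) + S(b) = (16 + 2*((¼)*(-4) - 1*(-4)/2)) + (⅓)*(-144)² = (16 + 2*(-1 - 1*(-4)*½)) + (⅓)*20736 = (16 + 2*(-1 + 2)) + 6912 = (16 + 2*1) + 6912 = (16 + 2) + 6912 = 18 + 6912 = 6930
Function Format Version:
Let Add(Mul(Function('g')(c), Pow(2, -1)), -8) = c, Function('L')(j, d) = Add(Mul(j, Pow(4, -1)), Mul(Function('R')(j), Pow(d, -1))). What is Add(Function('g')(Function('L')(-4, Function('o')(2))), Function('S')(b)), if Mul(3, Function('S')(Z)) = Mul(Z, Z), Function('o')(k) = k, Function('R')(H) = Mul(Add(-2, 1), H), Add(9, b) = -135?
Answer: 6930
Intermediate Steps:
b = -144 (b = Add(-9, -135) = -144)
Function('R')(H) = Mul(-1, H)
Function('L')(j, d) = Add(Mul(Rational(1, 4), j), Mul(-1, j, Pow(d, -1))) (Function('L')(j, d) = Add(Mul(j, Pow(4, -1)), Mul(Mul(-1, j), Pow(d, -1))) = Add(Mul(j, Rational(1, 4)), Mul(-1, j, Pow(d, -1))) = Add(Mul(Rational(1, 4), j), Mul(-1, j, Pow(d, -1))))
Function('S')(Z) = Mul(Rational(1, 3), Pow(Z, 2)) (Function('S')(Z) = Mul(Rational(1, 3), Mul(Z, Z)) = Mul(Rational(1, 3), Pow(Z, 2)))
Function('g')(c) = Add(16, Mul(2, c))
Add(Function('g')(Function('L')(-4, Function('o')(2))), Function('S')(b)) = Add(Add(16, Mul(2, Add(Mul(Rational(1, 4), -4), Mul(-1, -4, Pow(2, -1))))), Mul(Rational(1, 3), Pow(-144, 2))) = Add(Add(16, Mul(2, Add(-1, Mul(-1, -4, Rational(1, 2))))), Mul(Rational(1, 3), 20736)) = Add(Add(16, Mul(2, Add(-1, 2))), 6912) = Add(Add(16, Mul(2, 1)), 6912) = Add(Add(16, 2), 6912) = Add(18, 6912) = 6930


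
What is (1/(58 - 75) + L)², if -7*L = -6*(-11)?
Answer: 1274641/14161 ≈ 90.011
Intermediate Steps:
L = -66/7 (L = -(-6)*(-11)/7 = -⅐*66 = -66/7 ≈ -9.4286)
(1/(58 - 75) + L)² = (1/(58 - 75) - 66/7)² = (1/(-17) - 66/7)² = (-1/17 - 66/7)² = (-1129/119)² = 1274641/14161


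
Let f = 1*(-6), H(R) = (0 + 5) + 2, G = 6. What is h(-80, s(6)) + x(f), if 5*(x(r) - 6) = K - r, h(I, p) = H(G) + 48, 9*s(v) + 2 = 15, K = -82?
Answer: 229/5 ≈ 45.800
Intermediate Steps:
H(R) = 7 (H(R) = 5 + 2 = 7)
s(v) = 13/9 (s(v) = -2/9 + (1/9)*15 = -2/9 + 5/3 = 13/9)
f = -6
h(I, p) = 55 (h(I, p) = 7 + 48 = 55)
x(r) = -52/5 - r/5 (x(r) = 6 + (-82 - r)/5 = 6 + (-82/5 - r/5) = -52/5 - r/5)
h(-80, s(6)) + x(f) = 55 + (-52/5 - 1/5*(-6)) = 55 + (-52/5 + 6/5) = 55 - 46/5 = 229/5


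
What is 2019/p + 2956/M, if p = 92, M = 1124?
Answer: 635327/25852 ≈ 24.576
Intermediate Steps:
2019/p + 2956/M = 2019/92 + 2956/1124 = 2019*(1/92) + 2956*(1/1124) = 2019/92 + 739/281 = 635327/25852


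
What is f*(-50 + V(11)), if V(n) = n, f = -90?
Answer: 3510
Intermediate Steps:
f*(-50 + V(11)) = -90*(-50 + 11) = -90*(-39) = 3510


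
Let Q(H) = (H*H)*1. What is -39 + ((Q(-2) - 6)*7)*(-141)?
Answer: 1935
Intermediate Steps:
Q(H) = H² (Q(H) = H²*1 = H²)
-39 + ((Q(-2) - 6)*7)*(-141) = -39 + (((-2)² - 6)*7)*(-141) = -39 + ((4 - 6)*7)*(-141) = -39 - 2*7*(-141) = -39 - 14*(-141) = -39 + 1974 = 1935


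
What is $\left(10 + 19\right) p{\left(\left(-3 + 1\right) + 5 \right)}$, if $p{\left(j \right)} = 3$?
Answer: $87$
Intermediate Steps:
$\left(10 + 19\right) p{\left(\left(-3 + 1\right) + 5 \right)} = \left(10 + 19\right) 3 = 29 \cdot 3 = 87$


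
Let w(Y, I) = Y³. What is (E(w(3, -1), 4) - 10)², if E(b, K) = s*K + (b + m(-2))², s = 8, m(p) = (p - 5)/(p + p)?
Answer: 184334929/256 ≈ 7.2006e+5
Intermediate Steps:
m(p) = (-5 + p)/(2*p) (m(p) = (-5 + p)/((2*p)) = (-5 + p)*(1/(2*p)) = (-5 + p)/(2*p))
E(b, K) = (7/4 + b)² + 8*K (E(b, K) = 8*K + (b + (½)*(-5 - 2)/(-2))² = 8*K + (b + (½)*(-½)*(-7))² = 8*K + (b + 7/4)² = 8*K + (7/4 + b)² = (7/4 + b)² + 8*K)
(E(w(3, -1), 4) - 10)² = ((8*4 + (7 + 4*3³)²/16) - 10)² = ((32 + (7 + 4*27)²/16) - 10)² = ((32 + (7 + 108)²/16) - 10)² = ((32 + (1/16)*115²) - 10)² = ((32 + (1/16)*13225) - 10)² = ((32 + 13225/16) - 10)² = (13737/16 - 10)² = (13577/16)² = 184334929/256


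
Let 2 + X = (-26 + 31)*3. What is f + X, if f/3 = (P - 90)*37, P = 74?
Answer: -1763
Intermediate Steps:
f = -1776 (f = 3*((74 - 90)*37) = 3*(-16*37) = 3*(-592) = -1776)
X = 13 (X = -2 + (-26 + 31)*3 = -2 + 5*3 = -2 + 15 = 13)
f + X = -1776 + 13 = -1763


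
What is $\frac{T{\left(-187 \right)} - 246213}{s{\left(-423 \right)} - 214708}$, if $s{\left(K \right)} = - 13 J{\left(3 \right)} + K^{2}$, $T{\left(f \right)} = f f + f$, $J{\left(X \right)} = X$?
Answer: $\frac{211431}{35818} \approx 5.9029$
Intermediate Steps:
$T{\left(f \right)} = f + f^{2}$ ($T{\left(f \right)} = f^{2} + f = f + f^{2}$)
$s{\left(K \right)} = -39 + K^{2}$ ($s{\left(K \right)} = \left(-13\right) 3 + K^{2} = -39 + K^{2}$)
$\frac{T{\left(-187 \right)} - 246213}{s{\left(-423 \right)} - 214708} = \frac{- 187 \left(1 - 187\right) - 246213}{\left(-39 + \left(-423\right)^{2}\right) - 214708} = \frac{\left(-187\right) \left(-186\right) - 246213}{\left(-39 + 178929\right) - 214708} = \frac{34782 - 246213}{178890 - 214708} = - \frac{211431}{-35818} = \left(-211431\right) \left(- \frac{1}{35818}\right) = \frac{211431}{35818}$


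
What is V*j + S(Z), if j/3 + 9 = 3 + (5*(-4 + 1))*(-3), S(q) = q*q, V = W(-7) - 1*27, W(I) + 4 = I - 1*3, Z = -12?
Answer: -4653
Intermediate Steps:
W(I) = -7 + I (W(I) = -4 + (I - 1*3) = -4 + (I - 3) = -4 + (-3 + I) = -7 + I)
V = -41 (V = (-7 - 7) - 1*27 = -14 - 27 = -41)
S(q) = q²
j = 117 (j = -27 + 3*(3 + (5*(-4 + 1))*(-3)) = -27 + 3*(3 + (5*(-3))*(-3)) = -27 + 3*(3 - 15*(-3)) = -27 + 3*(3 + 45) = -27 + 3*48 = -27 + 144 = 117)
V*j + S(Z) = -41*117 + (-12)² = -4797 + 144 = -4653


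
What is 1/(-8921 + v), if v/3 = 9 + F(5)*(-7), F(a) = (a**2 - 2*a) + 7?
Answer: -1/9356 ≈ -0.00010688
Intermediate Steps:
F(a) = 7 + a**2 - 2*a
v = -435 (v = 3*(9 + (7 + 5**2 - 2*5)*(-7)) = 3*(9 + (7 + 25 - 10)*(-7)) = 3*(9 + 22*(-7)) = 3*(9 - 154) = 3*(-145) = -435)
1/(-8921 + v) = 1/(-8921 - 435) = 1/(-9356) = -1/9356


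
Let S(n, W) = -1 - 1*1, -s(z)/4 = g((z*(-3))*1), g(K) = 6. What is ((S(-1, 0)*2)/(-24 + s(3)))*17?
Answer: 17/12 ≈ 1.4167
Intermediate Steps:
s(z) = -24 (s(z) = -4*6 = -24)
S(n, W) = -2 (S(n, W) = -1 - 1 = -2)
((S(-1, 0)*2)/(-24 + s(3)))*17 = ((-2*2)/(-24 - 24))*17 = -4/(-48)*17 = -4*(-1/48)*17 = (1/12)*17 = 17/12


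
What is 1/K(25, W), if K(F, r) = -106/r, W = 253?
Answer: -253/106 ≈ -2.3868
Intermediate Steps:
1/K(25, W) = 1/(-106/253) = -253/106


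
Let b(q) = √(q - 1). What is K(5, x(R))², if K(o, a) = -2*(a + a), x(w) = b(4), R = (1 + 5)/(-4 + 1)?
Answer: 48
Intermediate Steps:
b(q) = √(-1 + q)
R = -2 (R = 6/(-3) = 6*(-⅓) = -2)
x(w) = √3 (x(w) = √(-1 + 4) = √3)
K(o, a) = -4*a
K(5, x(R))² = (-4*√3)² = 48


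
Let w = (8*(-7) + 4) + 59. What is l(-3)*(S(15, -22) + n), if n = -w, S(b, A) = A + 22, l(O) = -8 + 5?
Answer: 21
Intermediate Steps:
l(O) = -3
S(b, A) = 22 + A
w = 7 (w = (-56 + 4) + 59 = -52 + 59 = 7)
n = -7 (n = -1*7 = -7)
l(-3)*(S(15, -22) + n) = -3*((22 - 22) - 7) = -3*(0 - 7) = -3*(-7) = 21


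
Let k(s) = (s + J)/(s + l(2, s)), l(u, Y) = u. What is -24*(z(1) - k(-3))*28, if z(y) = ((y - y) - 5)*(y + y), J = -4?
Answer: 11424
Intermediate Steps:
k(s) = (-4 + s)/(2 + s) (k(s) = (s - 4)/(s + 2) = (-4 + s)/(2 + s))
z(y) = -10*y (z(y) = (0 - 5)*(2*y) = -10*y)
-24*(z(1) - k(-3))*28 = -24*(-10*1 - (-4 - 3)/(2 - 3))*28 = -24*(-10 - (-7)/(-1))*28 = -24*(-10 - (-1)*(-7))*28 = -24*(-10 - 1*7)*28 = -24*(-10 - 7)*28 = -24*(-17)*28 = 408*28 = 11424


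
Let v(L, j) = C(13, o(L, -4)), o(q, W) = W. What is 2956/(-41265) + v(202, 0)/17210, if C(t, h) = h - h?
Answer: -2956/41265 ≈ -0.071635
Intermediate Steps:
C(t, h) = 0
v(L, j) = 0
2956/(-41265) + v(202, 0)/17210 = 2956/(-41265) + 0/17210 = 2956*(-1/41265) + 0*(1/17210) = -2956/41265 + 0 = -2956/41265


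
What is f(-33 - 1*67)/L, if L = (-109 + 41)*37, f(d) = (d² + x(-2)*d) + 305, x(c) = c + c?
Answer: -10705/2516 ≈ -4.2548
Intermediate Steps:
x(c) = 2*c
f(d) = 305 + d² - 4*d (f(d) = (d² + (2*(-2))*d) + 305 = (d² - 4*d) + 305 = 305 + d² - 4*d)
L = -2516 (L = -68*37 = -2516)
f(-33 - 1*67)/L = (305 + (-33 - 1*67)² - 4*(-33 - 1*67))/(-2516) = (305 + (-33 - 67)² - 4*(-33 - 67))*(-1/2516) = (305 + (-100)² - 4*(-100))*(-1/2516) = (305 + 10000 + 400)*(-1/2516) = 10705*(-1/2516) = -10705/2516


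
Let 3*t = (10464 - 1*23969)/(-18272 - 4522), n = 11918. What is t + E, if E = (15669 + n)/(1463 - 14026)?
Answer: -1716790919/859083066 ≈ -1.9984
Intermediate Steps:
t = 13505/68382 (t = ((10464 - 1*23969)/(-18272 - 4522))/3 = ((10464 - 23969)/(-22794))/3 = (-13505*(-1/22794))/3 = (⅓)*(13505/22794) = 13505/68382 ≈ 0.19749)
E = -27587/12563 (E = (15669 + 11918)/(1463 - 14026) = 27587/(-12563) = 27587*(-1/12563) = -27587/12563 ≈ -2.1959)
t + E = 13505/68382 - 27587/12563 = -1716790919/859083066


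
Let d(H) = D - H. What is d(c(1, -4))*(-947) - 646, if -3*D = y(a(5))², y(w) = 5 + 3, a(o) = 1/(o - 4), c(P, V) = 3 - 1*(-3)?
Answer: 75716/3 ≈ 25239.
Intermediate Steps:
c(P, V) = 6 (c(P, V) = 3 + 3 = 6)
a(o) = 1/(-4 + o)
y(w) = 8
D = -64/3 (D = -⅓*8² = -⅓*64 = -64/3 ≈ -21.333)
d(H) = -64/3 - H
d(c(1, -4))*(-947) - 646 = (-64/3 - 1*6)*(-947) - 646 = (-64/3 - 6)*(-947) - 646 = -82/3*(-947) - 646 = 77654/3 - 646 = 75716/3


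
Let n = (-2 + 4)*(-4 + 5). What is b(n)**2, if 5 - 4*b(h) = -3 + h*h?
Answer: 1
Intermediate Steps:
n = 2 (n = 2*1 = 2)
b(h) = 2 - h**2/4 (b(h) = 5/4 - (-3 + h*h)/4 = 5/4 - (-3 + h**2)/4 = 5/4 + (3/4 - h**2/4) = 2 - h**2/4)
b(n)**2 = (2 - 1/4*2**2)**2 = (2 - 1/4*4)**2 = (2 - 1)**2 = 1**2 = 1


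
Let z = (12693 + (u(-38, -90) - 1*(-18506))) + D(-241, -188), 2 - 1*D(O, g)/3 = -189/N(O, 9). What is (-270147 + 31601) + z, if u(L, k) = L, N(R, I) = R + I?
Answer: -48112495/232 ≈ -2.0738e+5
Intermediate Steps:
N(R, I) = I + R
D(O, g) = 6 + 567/(9 + O) (D(O, g) = 6 - (-567)/(9 + O) = 6 + 567/(9 + O))
z = 7230177/232 (z = (12693 + (-38 - 1*(-18506))) + 3*(207 + 2*(-241))/(9 - 241) = (12693 + (-38 + 18506)) + 3*(207 - 482)/(-232) = (12693 + 18468) + 3*(-1/232)*(-275) = 31161 + 825/232 = 7230177/232 ≈ 31165.)
(-270147 + 31601) + z = (-270147 + 31601) + 7230177/232 = -238546 + 7230177/232 = -48112495/232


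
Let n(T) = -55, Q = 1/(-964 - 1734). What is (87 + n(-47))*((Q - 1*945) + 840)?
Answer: -4532656/1349 ≈ -3360.0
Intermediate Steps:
Q = -1/2698 (Q = 1/(-2698) = -1/2698 ≈ -0.00037064)
(87 + n(-47))*((Q - 1*945) + 840) = (87 - 55)*((-1/2698 - 1*945) + 840) = 32*((-1/2698 - 945) + 840) = 32*(-2549611/2698 + 840) = 32*(-283291/2698) = -4532656/1349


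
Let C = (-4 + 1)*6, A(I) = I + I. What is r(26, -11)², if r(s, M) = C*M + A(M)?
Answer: 30976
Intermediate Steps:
A(I) = 2*I
C = -18 (C = -3*6 = -18)
r(s, M) = -16*M (r(s, M) = -18*M + 2*M = -16*M)
r(26, -11)² = (-16*(-11))² = 176² = 30976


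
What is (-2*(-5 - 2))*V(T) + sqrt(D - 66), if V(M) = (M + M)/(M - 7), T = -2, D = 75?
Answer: 83/9 ≈ 9.2222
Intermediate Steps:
V(M) = 2*M/(-7 + M) (V(M) = (2*M)/(-7 + M) = 2*M/(-7 + M))
(-2*(-5 - 2))*V(T) + sqrt(D - 66) = (-2*(-5 - 2))*(2*(-2)/(-7 - 2)) + sqrt(75 - 66) = (-2*(-7))*(2*(-2)/(-9)) + sqrt(9) = 14*(2*(-2)*(-1/9)) + 3 = 14*(4/9) + 3 = 56/9 + 3 = 83/9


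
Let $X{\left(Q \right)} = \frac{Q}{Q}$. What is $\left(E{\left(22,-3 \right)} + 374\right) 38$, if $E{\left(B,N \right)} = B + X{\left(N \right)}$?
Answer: $15086$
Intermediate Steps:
$X{\left(Q \right)} = 1$
$E{\left(B,N \right)} = 1 + B$ ($E{\left(B,N \right)} = B + 1 = 1 + B$)
$\left(E{\left(22,-3 \right)} + 374\right) 38 = \left(\left(1 + 22\right) + 374\right) 38 = \left(23 + 374\right) 38 = 397 \cdot 38 = 15086$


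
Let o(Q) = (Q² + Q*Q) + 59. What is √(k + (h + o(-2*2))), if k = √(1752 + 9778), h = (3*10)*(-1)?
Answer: √(61 + √11530) ≈ 12.976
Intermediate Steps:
o(Q) = 59 + 2*Q² (o(Q) = (Q² + Q²) + 59 = 2*Q² + 59 = 59 + 2*Q²)
h = -30 (h = 30*(-1) = -30)
k = √11530 ≈ 107.38
√(k + (h + o(-2*2))) = √(√11530 + (-30 + (59 + 2*(-2*2)²))) = √(√11530 + (-30 + (59 + 2*(-4)²))) = √(√11530 + (-30 + (59 + 2*16))) = √(√11530 + (-30 + (59 + 32))) = √(√11530 + (-30 + 91)) = √(√11530 + 61) = √(61 + √11530)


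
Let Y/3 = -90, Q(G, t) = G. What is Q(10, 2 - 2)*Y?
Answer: -2700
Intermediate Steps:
Y = -270 (Y = 3*(-90) = -270)
Q(10, 2 - 2)*Y = 10*(-270) = -2700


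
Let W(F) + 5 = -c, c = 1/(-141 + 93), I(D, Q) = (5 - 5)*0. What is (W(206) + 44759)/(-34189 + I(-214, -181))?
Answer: -2148193/1641072 ≈ -1.3090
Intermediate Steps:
I(D, Q) = 0 (I(D, Q) = 0*0 = 0)
c = -1/48 (c = 1/(-48) = -1/48 ≈ -0.020833)
W(F) = -239/48 (W(F) = -5 - 1*(-1/48) = -5 + 1/48 = -239/48)
(W(206) + 44759)/(-34189 + I(-214, -181)) = (-239/48 + 44759)/(-34189 + 0) = (2148193/48)/(-34189) = (2148193/48)*(-1/34189) = -2148193/1641072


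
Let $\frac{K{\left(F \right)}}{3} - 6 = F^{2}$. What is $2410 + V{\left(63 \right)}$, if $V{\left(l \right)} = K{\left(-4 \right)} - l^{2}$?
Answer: $-1493$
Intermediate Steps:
$K{\left(F \right)} = 18 + 3 F^{2}$
$V{\left(l \right)} = 66 - l^{2}$ ($V{\left(l \right)} = \left(18 + 3 \left(-4\right)^{2}\right) - l^{2} = \left(18 + 3 \cdot 16\right) - l^{2} = \left(18 + 48\right) - l^{2} = 66 - l^{2}$)
$2410 + V{\left(63 \right)} = 2410 + \left(66 - 63^{2}\right) = 2410 + \left(66 - 3969\right) = 2410 - 3903 = -1493$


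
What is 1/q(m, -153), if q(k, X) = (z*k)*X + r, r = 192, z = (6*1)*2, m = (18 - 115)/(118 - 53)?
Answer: 65/190572 ≈ 0.00034108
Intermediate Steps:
m = -97/65 ≈ -1.4923
z = 12 (z = 6*2 = 12)
q(k, X) = 192 + 12*X*k (q(k, X) = (12*k)*X + 192 = 12*X*k + 192 = 192 + 12*X*k)
1/q(m, -153) = 1/(192 + 12*(-153)*(-97/65)) = 1/(192 + 178092/65) = 1/(190572/65) = 65/190572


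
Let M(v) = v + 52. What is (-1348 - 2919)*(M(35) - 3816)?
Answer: 15911643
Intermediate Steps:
M(v) = 52 + v
(-1348 - 2919)*(M(35) - 3816) = (-1348 - 2919)*((52 + 35) - 3816) = -4267*(87 - 3816) = -4267*(-3729) = 15911643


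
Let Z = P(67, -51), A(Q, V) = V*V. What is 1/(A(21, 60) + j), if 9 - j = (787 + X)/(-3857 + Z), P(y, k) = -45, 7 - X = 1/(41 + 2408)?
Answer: 9555998/34489541287 ≈ 0.00027707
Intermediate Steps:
X = 17142/2449 (X = 7 - 1/(41 + 2408) = 7 - 1/2449 = 17142/2449 ≈ 6.9996)
A(Q, V) = V²
Z = -45
j = 87948487/9555998 (j = 9 - (787 + 17142/2449)/(-3857 - 45) = 9 - 1944505/(2449*(-3902)) = 9 - 1944505*(-1)/(2449*3902) = 9 - 1*(-1944505/9555998) = 9 + 1944505/9555998 = 87948487/9555998 ≈ 9.2035)
1/(A(21, 60) + j) = 1/(60² + 87948487/9555998) = 1/(3600 + 87948487/9555998) = 1/(34489541287/9555998) = 9555998/34489541287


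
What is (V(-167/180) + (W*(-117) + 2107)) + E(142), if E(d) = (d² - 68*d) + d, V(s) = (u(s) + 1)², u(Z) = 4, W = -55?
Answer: 19217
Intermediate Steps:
V(s) = 25 (V(s) = (4 + 1)² = 5² = 25)
E(d) = d² - 67*d
(V(-167/180) + (W*(-117) + 2107)) + E(142) = (25 + (-55*(-117) + 2107)) + 142*(-67 + 142) = (25 + (6435 + 2107)) + 142*75 = (25 + 8542) + 10650 = 8567 + 10650 = 19217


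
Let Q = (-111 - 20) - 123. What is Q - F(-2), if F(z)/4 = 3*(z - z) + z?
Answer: -246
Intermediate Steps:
Q = -254 (Q = -131 - 123 = -254)
F(z) = 4*z (F(z) = 4*(3*(z - z) + z) = 4*(3*0 + z) = 4*(0 + z) = 4*z)
Q - F(-2) = -254 - 4*(-2) = -254 - 1*(-8) = -254 + 8 = -246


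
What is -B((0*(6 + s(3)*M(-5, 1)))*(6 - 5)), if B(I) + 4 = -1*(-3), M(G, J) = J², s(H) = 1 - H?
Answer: 1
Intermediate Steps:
B(I) = -1 (B(I) = -4 - 1*(-3) = -4 + 3 = -1)
-B((0*(6 + s(3)*M(-5, 1)))*(6 - 5)) = -1*(-1) = 1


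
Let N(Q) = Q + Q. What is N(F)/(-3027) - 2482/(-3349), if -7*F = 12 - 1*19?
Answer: 441548/596319 ≈ 0.74046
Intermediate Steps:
F = 1 (F = -(12 - 1*19)/7 = -(12 - 19)/7 = -⅐*(-7) = 1)
N(Q) = 2*Q
N(F)/(-3027) - 2482/(-3349) = (2*1)/(-3027) - 2482/(-3349) = 2*(-1/3027) - 2482*(-1/3349) = -2/3027 + 146/197 = 441548/596319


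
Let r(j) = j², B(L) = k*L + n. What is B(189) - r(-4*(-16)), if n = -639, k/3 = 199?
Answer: 108098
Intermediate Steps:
k = 597 (k = 3*199 = 597)
B(L) = -639 + 597*L (B(L) = 597*L - 639 = -639 + 597*L)
B(189) - r(-4*(-16)) = (-639 + 597*189) - (-4*(-16))² = (-639 + 112833) - 1*64² = 112194 - 1*4096 = 112194 - 4096 = 108098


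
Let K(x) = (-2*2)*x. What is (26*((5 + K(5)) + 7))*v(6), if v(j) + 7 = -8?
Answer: 3120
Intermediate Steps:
K(x) = -4*x
v(j) = -15 (v(j) = -7 - 8 = -15)
(26*((5 + K(5)) + 7))*v(6) = (26*((5 - 4*5) + 7))*(-15) = (26*((5 - 20) + 7))*(-15) = (26*(-15 + 7))*(-15) = (26*(-8))*(-15) = -208*(-15) = 3120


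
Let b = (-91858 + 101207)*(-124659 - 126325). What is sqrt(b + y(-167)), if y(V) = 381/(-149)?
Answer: I*sqrt(52093523541385)/149 ≈ 48440.0*I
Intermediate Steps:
y(V) = -381/149 (y(V) = 381*(-1/149) = -381/149)
b = -2346449416 (b = 9349*(-250984) = -2346449416)
sqrt(b + y(-167)) = sqrt(-2346449416 - 381/149) = sqrt(-349620963365/149) = I*sqrt(52093523541385)/149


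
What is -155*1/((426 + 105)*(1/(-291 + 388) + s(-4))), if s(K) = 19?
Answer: -15035/979164 ≈ -0.015355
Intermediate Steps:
-155*1/((426 + 105)*(1/(-291 + 388) + s(-4))) = -155*1/((426 + 105)*(1/(-291 + 388) + 19)) = -155*1/(531*(1/97 + 19)) = -155/((1844/97)*531) = -155/979164/97 = -155*97/979164 = -15035/979164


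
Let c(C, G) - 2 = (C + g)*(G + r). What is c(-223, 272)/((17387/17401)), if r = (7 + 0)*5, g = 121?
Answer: -544860112/17387 ≈ -31337.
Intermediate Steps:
r = 35 (r = 7*5 = 35)
c(C, G) = 2 + (35 + G)*(121 + C) (c(C, G) = 2 + (C + 121)*(G + 35) = 2 + (121 + C)*(35 + G) = 2 + (35 + G)*(121 + C))
c(-223, 272)/((17387/17401)) = (4237 + 35*(-223) + 121*272 - 223*272)/((17387/17401)) = (4237 - 7805 + 32912 - 60656)/((17387*(1/17401))) = -31312/17387/17401 = -31312*17401/17387 = -544860112/17387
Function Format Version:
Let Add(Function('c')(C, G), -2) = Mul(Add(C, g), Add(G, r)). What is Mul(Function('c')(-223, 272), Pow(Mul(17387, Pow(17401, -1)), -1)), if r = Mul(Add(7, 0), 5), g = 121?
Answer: Rational(-544860112, 17387) ≈ -31337.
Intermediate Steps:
r = 35 (r = Mul(7, 5) = 35)
Function('c')(C, G) = Add(2, Mul(Add(35, G), Add(121, C))) (Function('c')(C, G) = Add(2, Mul(Add(C, 121), Add(G, 35))) = Add(2, Mul(Add(121, C), Add(35, G))) = Add(2, Mul(Add(35, G), Add(121, C))))
Mul(Function('c')(-223, 272), Pow(Mul(17387, Pow(17401, -1)), -1)) = Mul(Add(4237, Mul(35, -223), Mul(121, 272), Mul(-223, 272)), Pow(Mul(17387, Pow(17401, -1)), -1)) = Mul(Add(4237, -7805, 32912, -60656), Pow(Mul(17387, Rational(1, 17401)), -1)) = Mul(-31312, Pow(Rational(17387, 17401), -1)) = Mul(-31312, Rational(17401, 17387)) = Rational(-544860112, 17387)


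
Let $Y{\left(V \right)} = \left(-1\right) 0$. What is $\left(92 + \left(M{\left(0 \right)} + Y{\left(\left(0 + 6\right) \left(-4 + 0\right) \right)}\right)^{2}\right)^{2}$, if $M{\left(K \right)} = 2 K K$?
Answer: $8464$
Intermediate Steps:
$M{\left(K \right)} = 2 K^{2}$
$Y{\left(V \right)} = 0$
$\left(92 + \left(M{\left(0 \right)} + Y{\left(\left(0 + 6\right) \left(-4 + 0\right) \right)}\right)^{2}\right)^{2} = \left(92 + \left(2 \cdot 0^{2} + 0\right)^{2}\right)^{2} = \left(92 + \left(2 \cdot 0 + 0\right)^{2}\right)^{2} = \left(92 + \left(0 + 0\right)^{2}\right)^{2} = \left(92 + 0^{2}\right)^{2} = \left(92 + 0\right)^{2} = 92^{2} = 8464$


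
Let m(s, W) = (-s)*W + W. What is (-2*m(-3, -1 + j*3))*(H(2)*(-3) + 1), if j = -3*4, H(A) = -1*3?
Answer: 2960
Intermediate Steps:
H(A) = -3
j = -12
m(s, W) = W - W*s (m(s, W) = -W*s + W = W - W*s)
(-2*m(-3, -1 + j*3))*(H(2)*(-3) + 1) = (-2*(-1 - 12*3)*(1 - 1*(-3)))*(-3*(-3) + 1) = (-2*(-1 - 36)*(1 + 3))*(9 + 1) = -(-74)*4*10 = -2*(-148)*10 = 296*10 = 2960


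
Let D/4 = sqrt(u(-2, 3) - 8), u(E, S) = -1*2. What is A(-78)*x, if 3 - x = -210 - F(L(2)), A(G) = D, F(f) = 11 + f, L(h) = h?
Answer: 904*I*sqrt(10) ≈ 2858.7*I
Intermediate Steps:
u(E, S) = -2
D = 4*I*sqrt(10) (D = 4*sqrt(-2 - 8) = 4*sqrt(-10) = 4*(I*sqrt(10)) = 4*I*sqrt(10) ≈ 12.649*I)
A(G) = 4*I*sqrt(10)
x = 226 (x = 3 - (-210 - (11 + 2)) = 3 - (-210 - 1*13) = 3 - (-210 - 13) = 3 - 1*(-223) = 3 + 223 = 226)
A(-78)*x = (4*I*sqrt(10))*226 = 904*I*sqrt(10)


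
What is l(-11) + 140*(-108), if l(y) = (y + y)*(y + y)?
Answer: -14636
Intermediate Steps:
l(y) = 4*y**2 (l(y) = (2*y)*(2*y) = 4*y**2)
l(-11) + 140*(-108) = 4*(-11)**2 + 140*(-108) = 4*121 - 15120 = 484 - 15120 = -14636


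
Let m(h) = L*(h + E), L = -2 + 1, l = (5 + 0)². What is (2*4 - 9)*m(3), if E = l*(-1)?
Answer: -22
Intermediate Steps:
l = 25 (l = 5² = 25)
E = -25 (E = 25*(-1) = -25)
L = -1
m(h) = 25 - h (m(h) = -(h - 25) = -(-25 + h) = 25 - h)
(2*4 - 9)*m(3) = (2*4 - 9)*(25 - 1*3) = (8 - 9)*(25 - 3) = -1*22 = -22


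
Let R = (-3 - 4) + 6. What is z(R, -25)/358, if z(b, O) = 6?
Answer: 3/179 ≈ 0.016760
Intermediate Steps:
R = -1 (R = -7 + 6 = -1)
z(R, -25)/358 = 6/358 = 6*(1/358) = 3/179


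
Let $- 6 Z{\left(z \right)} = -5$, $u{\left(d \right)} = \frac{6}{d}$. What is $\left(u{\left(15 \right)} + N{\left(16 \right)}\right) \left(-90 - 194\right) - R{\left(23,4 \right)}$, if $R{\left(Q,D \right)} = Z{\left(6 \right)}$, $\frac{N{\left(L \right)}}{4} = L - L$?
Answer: $- \frac{3433}{30} \approx -114.43$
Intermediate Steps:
$N{\left(L \right)} = 0$ ($N{\left(L \right)} = 4 \left(L - L\right) = 4 \cdot 0 = 0$)
$Z{\left(z \right)} = \frac{5}{6}$ ($Z{\left(z \right)} = \left(- \frac{1}{6}\right) \left(-5\right) = \frac{5}{6}$)
$R{\left(Q,D \right)} = \frac{5}{6}$
$\left(u{\left(15 \right)} + N{\left(16 \right)}\right) \left(-90 - 194\right) - R{\left(23,4 \right)} = \left(\frac{6}{15} + 0\right) \left(-90 - 194\right) - \frac{5}{6} = \left(6 \cdot \frac{1}{15} + 0\right) \left(-284\right) - \frac{5}{6} = \left(\frac{2}{5} + 0\right) \left(-284\right) - \frac{5}{6} = \frac{2}{5} \left(-284\right) - \frac{5}{6} = - \frac{568}{5} - \frac{5}{6} = - \frac{3433}{30}$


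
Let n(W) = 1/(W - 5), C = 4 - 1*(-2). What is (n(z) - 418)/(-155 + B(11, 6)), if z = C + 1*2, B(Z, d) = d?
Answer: 1253/447 ≈ 2.8031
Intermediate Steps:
C = 6 (C = 4 + 2 = 6)
z = 8 (z = 6 + 1*2 = 6 + 2 = 8)
n(W) = 1/(-5 + W)
(n(z) - 418)/(-155 + B(11, 6)) = (1/(-5 + 8) - 418)/(-155 + 6) = (1/3 - 418)/(-149) = (⅓ - 418)*(-1/149) = -1253/3*(-1/149) = 1253/447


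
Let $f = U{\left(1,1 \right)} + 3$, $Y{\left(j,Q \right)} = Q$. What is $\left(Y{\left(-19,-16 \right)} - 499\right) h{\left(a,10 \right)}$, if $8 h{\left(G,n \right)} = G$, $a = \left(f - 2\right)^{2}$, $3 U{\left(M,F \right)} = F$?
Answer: $- \frac{1030}{9} \approx -114.44$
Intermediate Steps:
$U{\left(M,F \right)} = \frac{F}{3}$
$f = \frac{10}{3}$ ($f = \frac{1}{3} \cdot 1 + 3 = \frac{1}{3} + 3 = \frac{10}{3} \approx 3.3333$)
$a = \frac{16}{9}$ ($a = \left(\frac{10}{3} - 2\right)^{2} = \left(\frac{4}{3}\right)^{2} = \frac{16}{9} \approx 1.7778$)
$h{\left(G,n \right)} = \frac{G}{8}$
$\left(Y{\left(-19,-16 \right)} - 499\right) h{\left(a,10 \right)} = \left(-16 - 499\right) \frac{1}{8} \cdot \frac{16}{9} = \left(-515\right) \frac{2}{9} = - \frac{1030}{9}$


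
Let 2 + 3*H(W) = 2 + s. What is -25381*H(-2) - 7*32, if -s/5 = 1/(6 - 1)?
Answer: 24709/3 ≈ 8236.3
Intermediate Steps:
s = -1 (s = -5/(6 - 1) = -5/5 = -5*1/5 = -1)
H(W) = -1/3 (H(W) = -2/3 + (2 - 1)/3 = -2/3 + (1/3)*1 = -2/3 + 1/3 = -1/3)
-25381*H(-2) - 7*32 = -25381*(-1)/3 - 7*32 = -1493*(-17/3) - 224 = 25381/3 - 224 = 24709/3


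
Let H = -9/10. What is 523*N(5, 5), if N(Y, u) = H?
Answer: -4707/10 ≈ -470.70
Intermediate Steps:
H = -9/10 (H = -9*⅒ = -9/10 ≈ -0.90000)
N(Y, u) = -9/10
523*N(5, 5) = 523*(-9/10) = -4707/10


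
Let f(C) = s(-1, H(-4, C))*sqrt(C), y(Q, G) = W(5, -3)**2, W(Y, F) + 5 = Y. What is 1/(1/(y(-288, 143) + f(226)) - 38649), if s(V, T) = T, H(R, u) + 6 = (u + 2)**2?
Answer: -23598577789470216/912061432985234378183 - 51978*sqrt(226)/912061432985234378183 ≈ -2.5874e-5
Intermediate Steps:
H(R, u) = -6 + (2 + u)**2 (H(R, u) = -6 + (u + 2)**2 = -6 + (2 + u)**2)
W(Y, F) = -5 + Y
y(Q, G) = 0 (y(Q, G) = (-5 + 5)**2 = 0**2 = 0)
f(C) = sqrt(C)*(-6 + (2 + C)**2) (f(C) = (-6 + (2 + C)**2)*sqrt(C) = sqrt(C)*(-6 + (2 + C)**2))
1/(1/(y(-288, 143) + f(226)) - 38649) = 1/(1/(0 + sqrt(226)*(-6 + (2 + 226)**2)) - 38649) = 1/(1/(0 + sqrt(226)*(-6 + 228**2)) - 38649) = 1/(1/(0 + sqrt(226)*(-6 + 51984)) - 38649) = 1/(1/(0 + sqrt(226)*51978) - 38649) = 1/(1/(0 + 51978*sqrt(226)) - 38649) = 1/(1/(51978*sqrt(226)) - 38649) = 1/(sqrt(226)/11747028 - 38649) = 1/(-38649 + sqrt(226)/11747028)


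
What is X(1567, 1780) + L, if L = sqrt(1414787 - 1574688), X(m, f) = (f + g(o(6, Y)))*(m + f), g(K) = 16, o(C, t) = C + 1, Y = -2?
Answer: 6011212 + I*sqrt(159901) ≈ 6.0112e+6 + 399.88*I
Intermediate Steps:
o(C, t) = 1 + C
X(m, f) = (16 + f)*(f + m) (X(m, f) = (f + 16)*(m + f) = (16 + f)*(f + m))
L = I*sqrt(159901) (L = sqrt(-159901) = I*sqrt(159901) ≈ 399.88*I)
X(1567, 1780) + L = (1780**2 + 16*1780 + 16*1567 + 1780*1567) + I*sqrt(159901) = (3168400 + 28480 + 25072 + 2789260) + I*sqrt(159901) = 6011212 + I*sqrt(159901)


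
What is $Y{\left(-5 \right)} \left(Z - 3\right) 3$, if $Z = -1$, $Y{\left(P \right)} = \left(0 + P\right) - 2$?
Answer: $84$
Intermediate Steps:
$Y{\left(P \right)} = -2 + P$ ($Y{\left(P \right)} = P - 2 = -2 + P$)
$Y{\left(-5 \right)} \left(Z - 3\right) 3 = \left(-2 - 5\right) \left(-1 - 3\right) 3 = - 7 \left(\left(-4\right) 3\right) = \left(-7\right) \left(-12\right) = 84$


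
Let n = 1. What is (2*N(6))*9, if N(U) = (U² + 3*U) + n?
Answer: 990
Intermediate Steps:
N(U) = 1 + U² + 3*U (N(U) = (U² + 3*U) + 1 = 1 + U² + 3*U)
(2*N(6))*9 = (2*(1 + 6² + 3*6))*9 = (2*(1 + 36 + 18))*9 = (2*55)*9 = 110*9 = 990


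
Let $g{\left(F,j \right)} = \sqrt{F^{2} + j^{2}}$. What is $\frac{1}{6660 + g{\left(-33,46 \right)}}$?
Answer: $\frac{1332}{8870479} - \frac{\sqrt{3205}}{44352395} \approx 0.00014888$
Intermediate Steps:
$\frac{1}{6660 + g{\left(-33,46 \right)}} = \frac{1}{6660 + \sqrt{\left(-33\right)^{2} + 46^{2}}} = \frac{1}{6660 + \sqrt{1089 + 2116}} = \frac{1}{6660 + \sqrt{3205}}$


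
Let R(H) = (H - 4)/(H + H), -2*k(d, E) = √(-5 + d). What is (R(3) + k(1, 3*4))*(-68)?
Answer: 34/3 + 68*I ≈ 11.333 + 68.0*I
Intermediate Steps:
k(d, E) = -√(-5 + d)/2
R(H) = (-4 + H)/(2*H) (R(H) = (-4 + H)/((2*H)) = (-4 + H)*(1/(2*H)) = (-4 + H)/(2*H))
(R(3) + k(1, 3*4))*(-68) = ((½)*(-4 + 3)/3 - √(-5 + 1)/2)*(-68) = ((½)*(⅓)*(-1) - I)*(-68) = (-⅙ - I)*(-68) = 34/3 + 68*I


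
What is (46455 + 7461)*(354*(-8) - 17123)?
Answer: -1075893780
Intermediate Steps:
(46455 + 7461)*(354*(-8) - 17123) = 53916*(-2832 - 17123) = 53916*(-19955) = -1075893780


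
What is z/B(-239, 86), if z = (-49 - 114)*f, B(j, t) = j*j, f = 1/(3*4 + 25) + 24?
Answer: -144907/2113477 ≈ -0.068563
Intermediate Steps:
f = 889/37 (f = 1/(12 + 25) + 24 = 1/37 + 24 = 889/37 ≈ 24.027)
B(j, t) = j²
z = -144907/37 (z = (-49 - 114)*(889/37) = -163*889/37 = -144907/37 ≈ -3916.4)
z/B(-239, 86) = -144907/(37*((-239)²)) = -144907/37/57121 = -144907/37*1/57121 = -144907/2113477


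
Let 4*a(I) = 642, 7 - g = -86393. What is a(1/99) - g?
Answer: -172479/2 ≈ -86240.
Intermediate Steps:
g = 86400 (g = 7 - 1*(-86393) = 7 + 86393 = 86400)
a(I) = 321/2 (a(I) = (1/4)*642 = 321/2)
a(1/99) - g = 321/2 - 1*86400 = 321/2 - 86400 = -172479/2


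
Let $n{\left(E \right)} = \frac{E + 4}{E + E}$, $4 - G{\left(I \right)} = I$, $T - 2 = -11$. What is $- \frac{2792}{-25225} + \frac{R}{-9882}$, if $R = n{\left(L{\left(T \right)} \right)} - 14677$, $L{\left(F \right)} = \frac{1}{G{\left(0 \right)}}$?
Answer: $\frac{265068971}{166182300} \approx 1.595$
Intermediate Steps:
$T = -9$ ($T = 2 - 11 = -9$)
$G{\left(I \right)} = 4 - I$
$L{\left(F \right)} = \frac{1}{4}$ ($L{\left(F \right)} = \frac{1}{4 - 0} = \frac{1}{4 + 0} = \frac{1}{4}$)
$n{\left(E \right)} = \frac{4 + E}{2 E}$
$R = - \frac{29337}{2}$ ($R = \frac{\frac{1}{\frac{1}{4}} \left(4 + \frac{1}{4}\right)}{2} - 14677 = \frac{1}{2} \cdot 4 \cdot \frac{17}{4} - 14677 = \frac{17}{2} - 14677 = - \frac{29337}{2} \approx -14669.0$)
$- \frac{2792}{-25225} + \frac{R}{-9882} = - \frac{2792}{-25225} - \frac{29337}{2 \left(-9882\right)} = \left(-2792\right) \left(- \frac{1}{25225}\right) - - \frac{9779}{6588} = \frac{2792}{25225} + \frac{9779}{6588} = \frac{265068971}{166182300}$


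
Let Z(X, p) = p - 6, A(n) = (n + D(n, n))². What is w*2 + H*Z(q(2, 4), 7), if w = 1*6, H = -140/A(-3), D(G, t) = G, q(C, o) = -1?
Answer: 73/9 ≈ 8.1111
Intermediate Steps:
A(n) = 4*n² (A(n) = (n + n)² = (2*n)² = 4*n²)
Z(X, p) = -6 + p
H = -35/9 (H = -140/(4*(-3)²) = -140/(4*9) = -140/36 = -140*1/36 = -35/9 ≈ -3.8889)
w = 6
w*2 + H*Z(q(2, 4), 7) = 6*2 - 35*(-6 + 7)/9 = 12 - 35/9*1 = 12 - 35/9 = 73/9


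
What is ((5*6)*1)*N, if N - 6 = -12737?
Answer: -381930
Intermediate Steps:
N = -12731 (N = 6 - 12737 = -12731)
((5*6)*1)*N = ((5*6)*1)*(-12731) = (30*1)*(-12731) = 30*(-12731) = -381930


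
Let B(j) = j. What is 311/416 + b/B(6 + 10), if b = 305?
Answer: 8241/416 ≈ 19.810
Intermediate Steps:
311/416 + b/B(6 + 10) = 311/416 + 305/(6 + 10) = 311*(1/416) + 305/16 = 311/416 + 305*(1/16) = 311/416 + 305/16 = 8241/416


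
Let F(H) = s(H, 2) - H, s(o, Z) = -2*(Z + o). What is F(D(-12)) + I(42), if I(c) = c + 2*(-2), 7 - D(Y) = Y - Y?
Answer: 13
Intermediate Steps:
s(o, Z) = -2*Z - 2*o
D(Y) = 7 (D(Y) = 7 - (Y - Y) = 7 - 1*0 = 7 + 0 = 7)
I(c) = -4 + c (I(c) = c - 4 = -4 + c)
F(H) = -4 - 3*H (F(H) = (-2*2 - 2*H) - H = (-4 - 2*H) - H = -4 - 3*H)
F(D(-12)) + I(42) = (-4 - 3*7) + (-4 + 42) = (-4 - 21) + 38 = -25 + 38 = 13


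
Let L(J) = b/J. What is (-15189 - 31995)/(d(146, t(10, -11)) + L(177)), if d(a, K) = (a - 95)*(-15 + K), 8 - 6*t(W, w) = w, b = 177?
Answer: 94368/1205 ≈ 78.314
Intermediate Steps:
t(W, w) = 4/3 - w/6
d(a, K) = (-95 + a)*(-15 + K)
L(J) = 177/J
(-15189 - 31995)/(d(146, t(10, -11)) + L(177)) = (-15189 - 31995)/((1425 - 95*(4/3 - 1/6*(-11)) - 15*146 + (4/3 - 1/6*(-11))*146) + 177/177) = -47184/((1425 - 95*(4/3 + 11/6) - 2190 + (4/3 + 11/6)*146) + 177*(1/177)) = -47184/((1425 - 95*19/6 - 2190 + (19/6)*146) + 1) = -47184/((1425 - 1805/6 - 2190 + 1387/3) + 1) = -47184/(-1207/2 + 1) = -47184/(-1205/2) = -47184*(-2/1205) = 94368/1205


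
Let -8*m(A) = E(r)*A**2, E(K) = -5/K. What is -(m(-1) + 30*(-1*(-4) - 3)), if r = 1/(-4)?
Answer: -55/2 ≈ -27.500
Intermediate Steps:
r = -1/4 ≈ -0.25000
m(A) = -5*A**2/2 (m(A) = -(-5/(-1/4))*A**2/8 = -(-5*(-4))*A**2/8 = -5*A**2/2)
-(m(-1) + 30*(-1*(-4) - 3)) = -(-5/2*(-1)**2 + 30*(-1*(-4) - 3)) = -(-5/2*1 + 30*(4 - 3)) = -(-5/2 + 30*1) = -(-5/2 + 30) = -1*55/2 = -55/2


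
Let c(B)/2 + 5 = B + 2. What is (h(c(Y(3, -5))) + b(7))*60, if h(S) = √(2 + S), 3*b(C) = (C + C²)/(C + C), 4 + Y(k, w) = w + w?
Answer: 80 + 240*I*√2 ≈ 80.0 + 339.41*I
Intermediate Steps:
Y(k, w) = -4 + 2*w (Y(k, w) = -4 + (w + w) = -4 + 2*w)
b(C) = (C + C²)/(6*C) (b(C) = ((C + C²)/(C + C))/3 = ((C + C²)/((2*C)))/3 = ((C + C²)*(1/(2*C)))/3 = ((C + C²)/(2*C))/3 = (C + C²)/(6*C))
c(B) = -6 + 2*B (c(B) = -10 + 2*(B + 2) = -10 + 2*(2 + B) = -10 + (4 + 2*B) = -6 + 2*B)
(h(c(Y(3, -5))) + b(7))*60 = (√(2 + (-6 + 2*(-4 + 2*(-5)))) + (⅙ + (⅙)*7))*60 = (√(2 + (-6 + 2*(-4 - 10))) + (⅙ + 7/6))*60 = (√(2 + (-6 + 2*(-14))) + 4/3)*60 = (√(2 + (-6 - 28)) + 4/3)*60 = (√(2 - 34) + 4/3)*60 = (√(-32) + 4/3)*60 = (4*I*√2 + 4/3)*60 = (4/3 + 4*I*√2)*60 = 80 + 240*I*√2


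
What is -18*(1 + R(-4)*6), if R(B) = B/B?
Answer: -126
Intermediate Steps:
R(B) = 1
-18*(1 + R(-4)*6) = -18*(1 + 1*6) = -18*(1 + 6) = -18*7 = -126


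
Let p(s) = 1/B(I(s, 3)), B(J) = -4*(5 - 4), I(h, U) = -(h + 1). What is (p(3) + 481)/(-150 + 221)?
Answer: 1923/284 ≈ 6.7711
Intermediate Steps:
I(h, U) = -1 - h (I(h, U) = -(1 + h) = -1 - h)
B(J) = -4 (B(J) = -4*1 = -4)
p(s) = -1/4 (p(s) = 1/(-4) = -1/4)
(p(3) + 481)/(-150 + 221) = (-1/4 + 481)/(-150 + 221) = (1923/4)/71 = (1923/4)*(1/71) = 1923/284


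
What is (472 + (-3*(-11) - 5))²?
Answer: 250000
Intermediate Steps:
(472 + (-3*(-11) - 5))² = (472 + (33 - 5))² = (472 + 28)² = 500² = 250000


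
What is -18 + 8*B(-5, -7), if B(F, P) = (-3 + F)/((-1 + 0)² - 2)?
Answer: 46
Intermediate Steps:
B(F, P) = 3 - F (B(F, P) = (-3 + F)/((-1)² - 2) = (-3 + F)/(1 - 2) = (-3 + F)/(-1) = (-3 + F)*(-1) = 3 - F)
-18 + 8*B(-5, -7) = -18 + 8*(3 - 1*(-5)) = -18 + 8*(3 + 5) = -18 + 8*8 = -18 + 64 = 46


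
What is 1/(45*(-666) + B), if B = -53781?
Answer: -1/83751 ≈ -1.1940e-5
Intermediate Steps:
1/(45*(-666) + B) = 1/(45*(-666) - 53781) = 1/(-29970 - 53781) = 1/(-83751) = -1/83751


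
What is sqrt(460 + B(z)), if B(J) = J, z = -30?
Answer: sqrt(430) ≈ 20.736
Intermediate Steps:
sqrt(460 + B(z)) = sqrt(460 - 30) = sqrt(430)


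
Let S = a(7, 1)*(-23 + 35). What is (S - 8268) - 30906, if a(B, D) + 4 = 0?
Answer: -39222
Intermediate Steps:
a(B, D) = -4 (a(B, D) = -4 + 0 = -4)
S = -48 (S = -4*(-23 + 35) = -4*12 = -48)
(S - 8268) - 30906 = (-48 - 8268) - 30906 = -8316 - 30906 = -39222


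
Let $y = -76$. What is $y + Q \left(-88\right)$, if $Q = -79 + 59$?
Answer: $1684$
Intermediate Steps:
$Q = -20$
$y + Q \left(-88\right) = -76 - -1760 = -76 + 1760 = 1684$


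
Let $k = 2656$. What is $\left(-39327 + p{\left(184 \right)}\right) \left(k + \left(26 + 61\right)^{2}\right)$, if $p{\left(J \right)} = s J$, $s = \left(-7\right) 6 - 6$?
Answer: $-492425775$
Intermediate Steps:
$s = -48$ ($s = -42 - 6 = -48$)
$p{\left(J \right)} = - 48 J$
$\left(-39327 + p{\left(184 \right)}\right) \left(k + \left(26 + 61\right)^{2}\right) = \left(-39327 - 8832\right) \left(2656 + \left(26 + 61\right)^{2}\right) = \left(-39327 - 8832\right) \left(2656 + 87^{2}\right) = - 48159 \left(2656 + 7569\right) = \left(-48159\right) 10225 = -492425775$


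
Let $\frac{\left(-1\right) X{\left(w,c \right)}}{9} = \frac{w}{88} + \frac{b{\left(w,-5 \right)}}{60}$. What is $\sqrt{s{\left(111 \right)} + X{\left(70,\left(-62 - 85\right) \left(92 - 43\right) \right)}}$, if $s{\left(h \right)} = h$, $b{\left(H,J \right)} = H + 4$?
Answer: $\frac{3 \sqrt{124685}}{110} \approx 9.6302$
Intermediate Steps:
$b{\left(H,J \right)} = 4 + H$
$X{\left(w,c \right)} = - \frac{3}{5} - \frac{111 w}{440}$ ($X{\left(w,c \right)} = - 9 \left(\frac{w}{88} + \frac{4 + w}{60}\right) = - 9 \left(w \frac{1}{88} + \left(4 + w\right) \frac{1}{60}\right) = - 9 \left(\frac{w}{88} + \left(\frac{1}{15} + \frac{w}{60}\right)\right) = - 9 \left(\frac{1}{15} + \frac{37 w}{1320}\right) = - \frac{3}{5} - \frac{111 w}{440}$)
$\sqrt{s{\left(111 \right)} + X{\left(70,\left(-62 - 85\right) \left(92 - 43\right) \right)}} = \sqrt{111 - \frac{4017}{220}} = \sqrt{\frac{20403}{220}} = \frac{3 \sqrt{124685}}{110}$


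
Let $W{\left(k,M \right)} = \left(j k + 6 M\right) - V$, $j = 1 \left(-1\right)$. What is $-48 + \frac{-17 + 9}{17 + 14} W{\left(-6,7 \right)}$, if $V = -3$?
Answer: $- \frac{1896}{31} \approx -61.161$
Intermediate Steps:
$j = -1$
$W{\left(k,M \right)} = 3 - k + 6 M$ ($W{\left(k,M \right)} = \left(- k + 6 M\right) - -3 = \left(- k + 6 M\right) + 3 = 3 - k + 6 M$)
$-48 + \frac{-17 + 9}{17 + 14} W{\left(-6,7 \right)} = -48 + \frac{-17 + 9}{17 + 14} \left(3 - -6 + 6 \cdot 7\right) = -48 + - \frac{8}{31} \left(3 + 6 + 42\right) = -48 + \left(-8\right) \frac{1}{31} \cdot 51 = -48 - \frac{408}{31} = - \frac{1896}{31}$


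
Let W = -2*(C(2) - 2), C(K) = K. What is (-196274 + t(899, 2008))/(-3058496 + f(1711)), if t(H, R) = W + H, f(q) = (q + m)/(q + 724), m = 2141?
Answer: 475738125/7447433908 ≈ 0.063879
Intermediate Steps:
W = 0 (W = -2*(2 - 2) = -2*0 = 0)
f(q) = (2141 + q)/(724 + q) (f(q) = (q + 2141)/(q + 724) = (2141 + q)/(724 + q))
t(H, R) = H (t(H, R) = 0 + H = H)
(-196274 + t(899, 2008))/(-3058496 + f(1711)) = (-196274 + 899)/(-3058496 + (2141 + 1711)/(724 + 1711)) = -195375/(-3058496 + 3852/2435) = -195375/(-7447433908/2435) = -195375*(-2435/7447433908) = 475738125/7447433908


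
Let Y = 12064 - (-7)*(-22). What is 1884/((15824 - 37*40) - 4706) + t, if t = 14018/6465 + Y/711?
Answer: 198506374/10384945 ≈ 19.115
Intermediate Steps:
Y = 11910 (Y = 12064 - 1*154 = 12064 - 154 = 11910)
t = 3220924/170245 (t = 14018/6465 + 11910/711 = 14018*(1/6465) + 11910*(1/711) = 14018/6465 + 3970/237 = 3220924/170245 ≈ 18.919)
1884/((15824 - 37*40) - 4706) + t = 1884/((15824 - 37*40) - 4706) + 3220924/170245 = 1884/((15824 - 1480) - 4706) + 3220924/170245 = 1884/(14344 - 4706) + 3220924/170245 = 1884/9638 + 3220924/170245 = 1884*(1/9638) + 3220924/170245 = 942/4819 + 3220924/170245 = 198506374/10384945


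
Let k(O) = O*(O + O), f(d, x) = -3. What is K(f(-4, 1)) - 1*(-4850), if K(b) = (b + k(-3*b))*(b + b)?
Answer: 3896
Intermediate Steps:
k(O) = 2*O**2 (k(O) = O*(2*O) = 2*O**2)
K(b) = 2*b*(b + 18*b**2) (K(b) = (b + 2*(-3*b)**2)*(b + b) = (b + 2*(9*b**2))*(2*b) = (b + 18*b**2)*(2*b) = 2*b*(b + 18*b**2))
K(f(-4, 1)) - 1*(-4850) = (-3)**2*(2 + 36*(-3)) - 1*(-4850) = 9*(2 - 108) + 4850 = 9*(-106) + 4850 = -954 + 4850 = 3896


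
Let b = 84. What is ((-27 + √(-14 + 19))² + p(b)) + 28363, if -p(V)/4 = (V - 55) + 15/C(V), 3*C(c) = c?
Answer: 202852/7 - 54*√5 ≈ 28858.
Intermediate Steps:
C(c) = c/3
p(V) = 220 - 180/V - 4*V (p(V) = -4*((V - 55) + 15/((V/3))) = -4*((-55 + V) + 15*(3/V)) = -4*((-55 + V) + 45/V) = -4*(-55 + V + 45/V) = 220 - 180/V - 4*V)
((-27 + √(-14 + 19))² + p(b)) + 28363 = ((-27 + √(-14 + 19))² + (220 - 180/84 - 4*84)) + 28363 = ((-27 + √5)² + (220 - 180*1/84 - 336)) + 28363 = ((-27 + √5)² + (220 - 15/7 - 336)) + 28363 = ((-27 + √5)² - 827/7) + 28363 = (-827/7 + (-27 + √5)²) + 28363 = 197714/7 + (-27 + √5)²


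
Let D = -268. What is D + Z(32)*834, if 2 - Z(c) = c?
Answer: -25288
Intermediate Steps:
Z(c) = 2 - c
D + Z(32)*834 = -268 + (2 - 1*32)*834 = -268 + (2 - 32)*834 = -268 - 30*834 = -268 - 25020 = -25288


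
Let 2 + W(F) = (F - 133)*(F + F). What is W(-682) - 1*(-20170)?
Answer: 1131828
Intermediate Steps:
W(F) = -2 + 2*F*(-133 + F) (W(F) = -2 + (F - 133)*(F + F) = -2 + (-133 + F)*(2*F) = -2 + 2*F*(-133 + F))
W(-682) - 1*(-20170) = (-2 - 266*(-682) + 2*(-682)²) - 1*(-20170) = (-2 + 181412 + 2*465124) + 20170 = (-2 + 181412 + 930248) + 20170 = 1111658 + 20170 = 1131828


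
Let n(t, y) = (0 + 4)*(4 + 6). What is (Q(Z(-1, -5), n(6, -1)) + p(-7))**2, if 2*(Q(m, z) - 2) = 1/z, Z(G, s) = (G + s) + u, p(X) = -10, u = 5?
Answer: 408321/6400 ≈ 63.800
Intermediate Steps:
Z(G, s) = 5 + G + s (Z(G, s) = (G + s) + 5 = 5 + G + s)
n(t, y) = 40 (n(t, y) = 4*10 = 40)
Q(m, z) = 2 + 1/(2*z)
(Q(Z(-1, -5), n(6, -1)) + p(-7))**2 = ((2 + (1/2)/40) - 10)**2 = ((2 + (1/2)*(1/40)) - 10)**2 = ((2 + 1/80) - 10)**2 = (161/80 - 10)**2 = (-639/80)**2 = 408321/6400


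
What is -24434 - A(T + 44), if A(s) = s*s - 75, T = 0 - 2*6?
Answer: -25383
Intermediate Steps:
T = -12 (T = 0 - 12 = -12)
A(s) = -75 + s² (A(s) = s² - 75 = -75 + s²)
-24434 - A(T + 44) = -24434 - (-75 + (-12 + 44)²) = -24434 - (-75 + 32²) = -24434 - (-75 + 1024) = -24434 - 1*949 = -24434 - 949 = -25383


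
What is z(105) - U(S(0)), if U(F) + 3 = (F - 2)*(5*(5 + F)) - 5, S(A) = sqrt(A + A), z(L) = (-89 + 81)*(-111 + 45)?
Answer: 586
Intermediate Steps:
z(L) = 528 (z(L) = -8*(-66) = 528)
S(A) = sqrt(2)*sqrt(A) (S(A) = sqrt(2*A) = sqrt(2)*sqrt(A))
U(F) = -8 + (-2 + F)*(25 + 5*F) (U(F) = -3 + ((F - 2)*(5*(5 + F)) - 5) = -3 + ((-2 + F)*(25 + 5*F) - 5) = -3 + (-5 + (-2 + F)*(25 + 5*F)) = -8 + (-2 + F)*(25 + 5*F))
z(105) - U(S(0)) = 528 - (-58 + 5*(sqrt(2)*sqrt(0))**2 + 15*(sqrt(2)*sqrt(0))) = 528 - (-58 + 5*(sqrt(2)*0)**2 + 15*(sqrt(2)*0)) = 528 - (-58 + 5*0**2 + 15*0) = 528 - (-58 + 5*0 + 0) = 528 - (-58 + 0 + 0) = 528 - 1*(-58) = 528 + 58 = 586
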